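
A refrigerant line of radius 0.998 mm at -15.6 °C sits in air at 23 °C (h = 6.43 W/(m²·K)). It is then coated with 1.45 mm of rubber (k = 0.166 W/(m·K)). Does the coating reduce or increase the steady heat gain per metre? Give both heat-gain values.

Critical radius for a cylinder: r_cr = k/h = 0.0258 m = 2.58 cm.
Outer radius after coating: r₂ = 9.98×10^-4 + 0.00145 = 0.002448 m.
Since r₁ < r_cr and r₂ ≤ r_cr, the coating moves toward the maximum at r_cr — heat gain rises.
Bare: R = 1/(2πr₁h) = 24.80 m·K/W; Q = 38.6/24.80 = 1.56 W/m.
Coated: R = R_cond + R_conv = 10.97 m·K/W; Q = 38.6/10.97 = 3.52 W/m.

increases: 1.56 → 3.52 W/m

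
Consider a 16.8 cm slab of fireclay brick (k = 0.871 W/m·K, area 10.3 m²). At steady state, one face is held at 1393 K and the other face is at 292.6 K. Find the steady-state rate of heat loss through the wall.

Q = kA·ΔT/L = 0.871 × 10.3 × |1393 K − 292.6 K| / 0.168 = 58800 W

Q = 58.8 kW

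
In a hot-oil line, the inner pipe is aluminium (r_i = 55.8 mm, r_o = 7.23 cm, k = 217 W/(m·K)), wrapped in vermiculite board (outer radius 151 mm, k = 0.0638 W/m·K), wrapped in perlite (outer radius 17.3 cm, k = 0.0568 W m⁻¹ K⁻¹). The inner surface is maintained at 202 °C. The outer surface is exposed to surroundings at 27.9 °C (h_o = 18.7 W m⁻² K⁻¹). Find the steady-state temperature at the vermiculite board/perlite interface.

T = 60.9 °C

Resistance network (inner→outer):
  R'_aluminium = ln(0.0723/0.0558)/(2πk) = 0.2591/(2π·217) = 1.900×10^-4 m·K/W
  R'_vermiculite board = ln(0.151/0.0723)/(2πk) = 0.7365/(2π·0.0638) = 1.837 m·K/W
  R'_perlite = ln(0.173/0.151)/(2πk) = 0.1360/(2π·0.0568) = 0.3811 m·K/W
  R'_conv,out = 1/(2πr h) = 1/(2π·0.173·18.7) = 0.04920 m·K/W
ΣR = 1.900×10^-4 + 1.837 + 0.3811 + 0.04920 = 2.267 m·K/W
Q' = ΔT/ΣR = (202 °C − 27.9 °C)/2.267 = 76.80 W/m
From the inner boundary to the vermiculite board/perlite interface, ΣR_partial = 1.837 m·K/W.
T_interface = T_in − Q'·ΣR_partial = 202 °C − (76.80)(1.837) = 60.9 °C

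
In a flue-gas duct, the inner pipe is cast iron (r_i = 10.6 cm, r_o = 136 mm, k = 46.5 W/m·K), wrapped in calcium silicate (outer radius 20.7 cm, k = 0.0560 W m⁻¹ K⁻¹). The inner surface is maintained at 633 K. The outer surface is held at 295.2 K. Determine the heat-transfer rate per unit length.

Treat each layer as a resistance in series:
  R'_cast iron = ln(0.136/0.106)/(2πk) = 0.2492/(2π·46.5) = 8.530×10^-4 m·K/W
  R'_calcium silicate = ln(0.207/0.136)/(2πk) = 0.4201/(2π·0.0560) = 1.194 m·K/W
ΣR = 8.530×10^-4 + 1.194 = 1.195 m·K/W
Q' = ΔT/ΣR = (633 K − 295.2 K)/1.195 = 283 W/m

Q' = 283 W/m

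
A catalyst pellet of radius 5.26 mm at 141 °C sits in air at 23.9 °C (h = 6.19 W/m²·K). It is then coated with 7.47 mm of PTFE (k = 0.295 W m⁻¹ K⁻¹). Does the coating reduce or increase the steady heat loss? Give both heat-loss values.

increases: 0.252 → 1.07 W

Critical radius for a sphere: r_cr = 2k/h = 0.0953 m = 9.53 cm.
Outer radius after coating: r₂ = 0.00526 + 0.00747 = 0.01273 m.
Since r₁ < r_cr and r₂ ≤ r_cr, the coating moves toward the maximum at r_cr — heat loss rises.
Bare: R = 1/(4πr₁²h) = 464.7 K/W; Q = 117.1/464.7 = 0.252 W.
Coated: R = R_cond + R_conv = 109.4 K/W; Q = 117.1/109.4 = 1.07 W.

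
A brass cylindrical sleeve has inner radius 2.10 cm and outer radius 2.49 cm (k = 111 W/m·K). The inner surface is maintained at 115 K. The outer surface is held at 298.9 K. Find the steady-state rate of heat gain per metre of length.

Q' = 2πk·ΔT/ln(r₂/r₁) = 2π × 111 × 183.9 / ln(0.0249/0.0210) = 7.53×10^5 W/m

Q' = 753 kW/m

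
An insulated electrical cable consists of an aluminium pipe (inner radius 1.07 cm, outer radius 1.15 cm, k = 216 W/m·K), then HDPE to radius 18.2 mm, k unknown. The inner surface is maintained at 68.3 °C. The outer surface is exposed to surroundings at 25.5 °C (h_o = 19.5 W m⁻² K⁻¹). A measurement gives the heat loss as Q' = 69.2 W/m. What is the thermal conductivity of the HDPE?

k = 0.430 W/m·K

ΣR = ΔT/Q' = |68.3 − 25.5|/69.2 = 0.6185 m·K/W
Known resistances:
  R'_aluminium = ln(0.0115/0.0107)/(2πk) = 0.07210/(2π·216) = 5.313×10^-5 m·K/W
  R'_conv,out = 1/(2πr h) = 1/(2π·0.0182·19.5) = 0.4485 m·K/W
R_HDPE = ΣR − ΣR_known = 0.6185 − 0.4486 = 0.1699 m·K/W
ln(r₂/r₁)/(2πk) = 0.1699 ⇒ k = 0.4591/(2π·0.1699) = 0.430 W/m·K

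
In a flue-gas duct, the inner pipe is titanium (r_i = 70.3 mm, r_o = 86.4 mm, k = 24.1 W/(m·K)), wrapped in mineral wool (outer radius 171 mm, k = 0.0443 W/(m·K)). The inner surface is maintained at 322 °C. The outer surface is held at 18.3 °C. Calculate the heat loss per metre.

Q' = 124 W/m

Resistance network (inner→outer):
  R'_titanium = ln(0.0864/0.0703)/(2πk) = 0.2062/(2π·24.1) = 0.001362 m·K/W
  R'_mineral wool = ln(0.171/0.0864)/(2πk) = 0.6827/(2π·0.0443) = 2.453 m·K/W
ΣR = 0.001362 + 2.453 = 2.454 m·K/W
Q' = ΔT/ΣR = (322 °C − 18.3 °C)/2.454 = 124 W/m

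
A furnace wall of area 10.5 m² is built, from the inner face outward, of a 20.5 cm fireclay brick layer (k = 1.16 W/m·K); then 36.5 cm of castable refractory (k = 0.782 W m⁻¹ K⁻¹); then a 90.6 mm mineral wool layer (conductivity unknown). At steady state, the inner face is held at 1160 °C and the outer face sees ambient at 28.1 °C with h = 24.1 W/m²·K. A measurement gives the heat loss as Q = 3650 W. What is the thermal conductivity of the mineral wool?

k = 0.0352 W/m·K

ΣR = ΔT/Q = |1160 − 28.1|/3650 = 0.3101 K/W
Known resistances:
  R_fireclay brick = L/(kA) = 0.205/(1.16·10.5) = 0.01683 K/W
  R_castable refractory = L/(kA) = 0.365/(0.782·10.5) = 0.04445 K/W
  R_conv,out = 1/(hA) = 1/(24.1·10.5) = 0.003952 K/W
R_mineral wool = ΣR − ΣR_known = 0.3101 − 0.06523 = 0.2449 K/W
L/(kA) = 0.2449 ⇒ k = 0.0906/(0.2449·10.5) = 0.0352 W/m·K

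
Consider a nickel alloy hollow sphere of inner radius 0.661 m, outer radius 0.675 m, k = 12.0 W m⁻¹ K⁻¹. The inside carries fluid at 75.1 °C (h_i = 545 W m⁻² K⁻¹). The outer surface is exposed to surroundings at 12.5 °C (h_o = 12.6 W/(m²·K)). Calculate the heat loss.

Treat each layer as a resistance in series:
  R_conv,in = 1/(4πr²h) = 1/(4π·0.661²·545) = 3.342×10^-4 K/W
  R_nickel alloy = (1/0.661 − 1/0.675)/(4πk) = 0.03138/(4π·12.0) = 2.081×10^-4 K/W
  R_conv,out = 1/(4πr²h) = 1/(4π·0.675²·12.6) = 0.01386 K/W
ΣR = 3.342×10^-4 + 2.081×10^-4 + 0.01386 = 0.01440 K/W
Q = ΔT/ΣR = (75.1 °C − 12.5 °C)/0.01440 = 4350 W

Q = 4350 W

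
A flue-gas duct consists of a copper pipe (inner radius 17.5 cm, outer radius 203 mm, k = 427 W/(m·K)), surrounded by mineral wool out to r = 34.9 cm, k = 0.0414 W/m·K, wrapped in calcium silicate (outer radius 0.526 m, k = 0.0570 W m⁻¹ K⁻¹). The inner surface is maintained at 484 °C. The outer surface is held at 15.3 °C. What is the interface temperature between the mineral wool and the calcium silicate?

T = 182 °C

Resistance network (inner→outer):
  R'_copper = ln(0.203/0.175)/(2πk) = 0.1484/(2π·427) = 5.532×10^-5 m·K/W
  R'_mineral wool = ln(0.349/0.203)/(2πk) = 0.5419/(2π·0.0414) = 2.083 m·K/W
  R'_calcium silicate = ln(0.526/0.349)/(2πk) = 0.4102/(2π·0.0570) = 1.145 m·K/W
ΣR = 5.532×10^-5 + 2.083 + 1.145 = 3.228 m·K/W
Q' = ΔT/ΣR = (484 °C − 15.3 °C)/3.228 = 145.2 W/m
From the inner boundary to the mineral wool/calcium silicate interface, ΣR_partial = 2.083 m·K/W.
T_interface = T_in − Q'·ΣR_partial = 484 °C − (145.2)(2.083) = 182 °C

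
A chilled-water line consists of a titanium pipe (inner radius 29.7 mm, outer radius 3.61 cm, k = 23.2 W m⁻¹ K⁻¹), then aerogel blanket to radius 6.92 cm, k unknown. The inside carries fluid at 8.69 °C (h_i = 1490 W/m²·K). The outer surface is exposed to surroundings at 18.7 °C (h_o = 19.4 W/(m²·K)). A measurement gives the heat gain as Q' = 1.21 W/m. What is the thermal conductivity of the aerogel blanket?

ΣR = ΔT/Q' = |8.69 − 18.7|/1.21 = 8.273 m·K/W
Known resistances:
  R'_conv,in = 1/(2πr h) = 1/(2π·0.0297·1490) = 0.003596 m·K/W
  R'_titanium = ln(0.0361/0.0297)/(2πk) = 0.1951/(2π·23.2) = 0.001339 m·K/W
  R'_conv,out = 1/(2πr h) = 1/(2π·0.0692·19.4) = 0.1186 m·K/W
R_aerogel blanket = ΣR − ΣR_known = 8.273 − 0.1235 = 8.149 m·K/W
ln(r₂/r₁)/(2πk) = 8.149 ⇒ k = 0.6507/(2π·8.149) = 0.0127 W/m·K

k = 0.0127 W/m·K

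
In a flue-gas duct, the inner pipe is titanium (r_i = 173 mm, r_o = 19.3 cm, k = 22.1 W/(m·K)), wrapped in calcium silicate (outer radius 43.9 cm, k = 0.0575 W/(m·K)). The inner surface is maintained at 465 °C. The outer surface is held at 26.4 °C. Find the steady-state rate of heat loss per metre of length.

Q' = 193 W/m

Treat each layer as a resistance in series:
  R'_titanium = ln(0.193/0.173)/(2πk) = 0.1094/(2π·22.1) = 7.878×10^-4 m·K/W
  R'_calcium silicate = ln(0.439/0.193)/(2πk) = 0.8218/(2π·0.0575) = 2.275 m·K/W
ΣR = 7.878×10^-4 + 2.275 = 2.276 m·K/W
Q' = ΔT/ΣR = (465 °C − 26.4 °C)/2.276 = 193 W/m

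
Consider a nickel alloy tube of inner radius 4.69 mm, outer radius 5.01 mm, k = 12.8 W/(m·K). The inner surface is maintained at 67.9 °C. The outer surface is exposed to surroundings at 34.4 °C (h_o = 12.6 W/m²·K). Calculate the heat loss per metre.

Resistance network (inner→outer):
  R'_nickel alloy = ln(0.00501/0.00469)/(2πk) = 0.06600/(2π·12.8) = 8.207×10^-4 m·K/W
  R'_conv,out = 1/(2πr h) = 1/(2π·0.00501·12.6) = 2.521 m·K/W
ΣR = 8.207×10^-4 + 2.521 = 2.522 m·K/W
Q' = ΔT/ΣR = (67.9 °C − 34.4 °C)/2.522 = 13.3 W/m

Q' = 13.3 W/m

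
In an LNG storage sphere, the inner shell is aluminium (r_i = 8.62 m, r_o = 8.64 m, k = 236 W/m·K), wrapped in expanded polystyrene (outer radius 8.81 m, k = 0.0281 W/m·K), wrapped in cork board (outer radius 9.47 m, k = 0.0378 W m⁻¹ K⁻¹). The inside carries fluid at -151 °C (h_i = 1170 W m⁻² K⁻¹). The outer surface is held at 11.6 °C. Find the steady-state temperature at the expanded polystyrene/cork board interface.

T = -106 °C

Series thermal resistances, inner to outer:
  R_conv,in = 1/(4πr²h) = 1/(4π·8.62²·1170) = 9.154×10^-7 K/W
  R_aluminium = (1/8.62 − 1/8.64)/(4πk) = 2.685×10^-4/(4π·236) = 9.055×10^-8 K/W
  R_expanded polystyrene = (1/8.64 − 1/8.81)/(4πk) = 0.002233/(4π·0.0281) = 0.006325 K/W
  R_cork board = (1/8.81 − 1/9.47)/(4πk) = 0.007911/(4π·0.0378) = 0.01665 K/W
ΣR = 9.154×10^-7 + 9.055×10^-8 + 0.006325 + 0.01665 = 0.02298 K/W
Q = ΔT/ΣR = (-151 °C − 11.6 °C)/0.02298 = -7076 W
From the inner boundary to the expanded polystyrene/cork board interface, ΣR_partial = 0.006326 K/W.
T_interface = T_in − Q·ΣR_partial = -151 °C − (-7076)(0.006326) = -106 °C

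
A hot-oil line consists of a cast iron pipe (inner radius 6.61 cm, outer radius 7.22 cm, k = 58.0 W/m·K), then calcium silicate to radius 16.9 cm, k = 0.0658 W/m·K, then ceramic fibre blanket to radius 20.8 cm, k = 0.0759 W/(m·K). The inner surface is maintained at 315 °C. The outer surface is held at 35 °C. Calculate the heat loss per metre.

Series thermal resistances, inner to outer:
  R'_cast iron = ln(0.0722/0.0661)/(2πk) = 0.08827/(2π·58.0) = 2.422×10^-4 m·K/W
  R'_calcium silicate = ln(0.169/0.0722)/(2πk) = 0.8505/(2π·0.0658) = 2.057 m·K/W
  R'_ceramic fibre blanket = ln(0.208/0.169)/(2πk) = 0.2076/(2π·0.0759) = 0.4354 m·K/W
ΣR = 2.422×10^-4 + 2.057 + 0.4354 = 2.493 m·K/W
Q' = ΔT/ΣR = (315 °C − 35 °C)/2.493 = 112 W/m

Q' = 112 W/m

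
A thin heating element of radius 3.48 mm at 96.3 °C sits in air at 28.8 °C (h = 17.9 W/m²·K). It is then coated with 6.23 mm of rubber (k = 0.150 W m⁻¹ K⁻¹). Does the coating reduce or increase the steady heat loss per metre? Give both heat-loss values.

Critical radius for a cylinder: r_cr = k/h = 0.00838 m = 0.838 cm.
Outer radius after coating: r₂ = 0.00348 + 0.00623 = 0.00971 m.
r₁ < r_cr < r₂: heat loss rises to a maximum at r_cr then falls. Whether the coating helps depends on whether Q(r₂) has dropped back below Q(r₁).
Bare: R = 1/(2πr₁h) = 2.555 m·K/W; Q = 67.5/2.555 = 26.4 W/m.
Coated: R = R_cond + R_conv = 2.004 m·K/W; Q = 67.5/2.004 = 33.7 W/m.

increases: 26.4 → 33.7 W/m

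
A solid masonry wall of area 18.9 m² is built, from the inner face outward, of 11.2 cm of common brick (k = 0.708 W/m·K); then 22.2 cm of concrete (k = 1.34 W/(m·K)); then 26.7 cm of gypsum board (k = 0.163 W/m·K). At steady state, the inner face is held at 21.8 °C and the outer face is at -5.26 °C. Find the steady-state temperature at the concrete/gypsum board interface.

Treat each layer as a resistance in series:
  R_common brick = L/(kA) = 0.112/(0.708·18.9) = 0.008370 K/W
  R_concrete = L/(kA) = 0.222/(1.34·18.9) = 0.008766 K/W
  R_gypsum board = L/(kA) = 0.267/(0.163·18.9) = 0.08667 K/W
ΣR = 0.008370 + 0.008766 + 0.08667 = 0.1038 K/W
Q = ΔT/ΣR = (21.8 °C − -5.26 °C)/0.1038 = 260.7 W
From the inner boundary to the concrete/gypsum board interface, ΣR_partial = 0.01714 K/W.
T_interface = T_in − Q·ΣR_partial = 21.8 °C − (260.7)(0.01714) = 17.3 °C

T = 17.3 °C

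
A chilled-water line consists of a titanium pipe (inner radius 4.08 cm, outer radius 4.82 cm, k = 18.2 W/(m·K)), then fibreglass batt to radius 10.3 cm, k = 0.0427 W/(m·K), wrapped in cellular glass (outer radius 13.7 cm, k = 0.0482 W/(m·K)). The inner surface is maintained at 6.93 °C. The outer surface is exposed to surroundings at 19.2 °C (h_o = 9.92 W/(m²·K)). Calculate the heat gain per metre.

Q' = 3.15 W/m

Treat each layer as a resistance in series:
  R'_titanium = ln(0.0482/0.0408)/(2πk) = 0.1667/(2π·18.2) = 0.001458 m·K/W
  R'_fibreglass batt = ln(0.103/0.0482)/(2πk) = 0.7594/(2π·0.0427) = 2.830 m·K/W
  R'_cellular glass = ln(0.137/0.103)/(2πk) = 0.2853/(2π·0.0482) = 0.9419 m·K/W
  R'_conv,out = 1/(2πr h) = 1/(2π·0.137·9.92) = 0.1171 m·K/W
ΣR = 0.001458 + 2.830 + 0.9419 + 0.1171 = 3.890 m·K/W
Q' = ΔT/ΣR = (6.93 °C − 19.2 °C)/3.890 = -3.15 W/m
(Negative Q' ⇒ heat flows inward; heat gain = 3.15 W/m.)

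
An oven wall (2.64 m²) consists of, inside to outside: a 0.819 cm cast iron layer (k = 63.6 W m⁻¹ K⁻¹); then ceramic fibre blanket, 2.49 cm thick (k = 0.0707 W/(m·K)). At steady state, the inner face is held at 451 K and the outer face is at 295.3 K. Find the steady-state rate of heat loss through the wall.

Resistance network (inner→outer):
  R_cast iron = L/(kA) = 0.00819/(63.6·2.64) = 4.878×10^-5 K/W
  R_ceramic fibre blanket = L/(kA) = 0.0249/(0.0707·2.64) = 0.1334 K/W
ΣR = 4.878×10^-5 + 0.1334 = 0.1334 K/W
Q = ΔT/ΣR = (451 K − 295.3 K)/0.1334 = 1170 W

Q = 1170 W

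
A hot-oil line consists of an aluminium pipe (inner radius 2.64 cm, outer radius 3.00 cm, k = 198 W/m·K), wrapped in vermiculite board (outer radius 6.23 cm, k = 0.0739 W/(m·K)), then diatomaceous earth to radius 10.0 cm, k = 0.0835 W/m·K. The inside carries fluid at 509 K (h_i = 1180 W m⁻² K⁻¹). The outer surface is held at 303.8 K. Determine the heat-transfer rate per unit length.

Q' = 82.7 W/m

Resistance network (inner→outer):
  R'_conv,in = 1/(2πr h) = 1/(2π·0.0264·1180) = 0.005109 m·K/W
  R'_aluminium = ln(0.0300/0.0264)/(2πk) = 0.1278/(2π·198) = 1.028×10^-4 m·K/W
  R'_vermiculite board = ln(0.0623/0.0300)/(2πk) = 0.7308/(2π·0.0739) = 1.574 m·K/W
  R'_diatomaceous earth = ln(0.100/0.0623)/(2πk) = 0.4732/(2π·0.0835) = 0.9020 m·K/W
ΣR = 0.005109 + 1.028×10^-4 + 1.574 + 0.9020 = 2.481 m·K/W
Q' = ΔT/ΣR = (509 K − 303.8 K)/2.481 = 82.7 W/m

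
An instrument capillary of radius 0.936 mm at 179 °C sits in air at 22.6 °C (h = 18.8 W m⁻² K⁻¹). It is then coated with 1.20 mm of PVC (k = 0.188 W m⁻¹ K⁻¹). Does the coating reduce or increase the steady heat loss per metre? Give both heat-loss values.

increases: 17.3 → 33.5 W/m

Critical radius for a cylinder: r_cr = k/h = 0.0100 m = 1.00 cm.
Outer radius after coating: r₂ = 9.36×10^-4 + 0.00120 = 0.002136 m.
Since r₁ < r_cr and r₂ ≤ r_cr, the coating moves toward the maximum at r_cr — heat loss rises.
Bare: R = 1/(2πr₁h) = 9.045 m·K/W; Q = 156.4/9.045 = 17.3 W/m.
Coated: R = R_cond + R_conv = 4.662 m·K/W; Q = 156.4/4.662 = 33.5 W/m.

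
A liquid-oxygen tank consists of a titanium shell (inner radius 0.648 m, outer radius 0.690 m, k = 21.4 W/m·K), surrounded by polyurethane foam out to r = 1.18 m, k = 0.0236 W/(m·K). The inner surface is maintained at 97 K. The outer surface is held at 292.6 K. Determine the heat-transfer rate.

Treat each layer as a resistance in series:
  R_titanium = (1/0.648 − 1/0.690)/(4πk) = 0.09393/(4π·21.4) = 3.493×10^-4 K/W
  R_polyurethane foam = (1/0.690 − 1/1.18)/(4πk) = 0.6018/(4π·0.0236) = 2.029 K/W
ΣR = 3.493×10^-4 + 2.029 = 2.029 K/W
Q = ΔT/ΣR = (97 K − 292.6 K)/2.029 = -96.4 W
(Negative Q ⇒ heat flows inward; heat gain = 96.4 W.)

Q = 96.4 W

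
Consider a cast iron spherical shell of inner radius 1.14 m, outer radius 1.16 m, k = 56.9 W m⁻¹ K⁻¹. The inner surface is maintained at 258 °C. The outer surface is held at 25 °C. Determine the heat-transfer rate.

Q = 11000 kW

Q = 4πk·ΔT/(1/r₁ − 1/r₂) = 4π × 56.9 × 233 / (1/1.14 − 1/1.16) = 1.10×10^7 W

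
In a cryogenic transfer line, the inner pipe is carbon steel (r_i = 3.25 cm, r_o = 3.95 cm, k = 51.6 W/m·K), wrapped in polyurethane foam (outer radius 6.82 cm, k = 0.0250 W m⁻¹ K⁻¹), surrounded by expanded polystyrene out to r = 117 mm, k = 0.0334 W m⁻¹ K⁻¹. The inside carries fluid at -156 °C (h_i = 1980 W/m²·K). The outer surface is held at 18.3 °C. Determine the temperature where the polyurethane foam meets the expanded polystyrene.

T = -55.8 °C

Series thermal resistances, inner to outer:
  R'_conv,in = 1/(2πr h) = 1/(2π·0.0325·1980) = 0.002473 m·K/W
  R'_carbon steel = ln(0.0395/0.0325)/(2πk) = 0.1951/(2π·51.6) = 6.016×10^-4 m·K/W
  R'_polyurethane foam = ln(0.0682/0.0395)/(2πk) = 0.5461/(2π·0.0250) = 3.477 m·K/W
  R'_expanded polystyrene = ln(0.117/0.0682)/(2πk) = 0.5397/(2π·0.0334) = 2.572 m·K/W
ΣR = 0.002473 + 6.016×10^-4 + 3.477 + 2.572 = 6.052 m·K/W
Q' = ΔT/ΣR = (-156 °C − 18.3 °C)/6.052 = -28.80 W/m
From the inner boundary to the polyurethane foam/expanded polystyrene interface, ΣR_partial = 3.480 m·K/W.
T_interface = T_in − Q'·ΣR_partial = -156 °C − (-28.80)(3.480) = -55.8 °C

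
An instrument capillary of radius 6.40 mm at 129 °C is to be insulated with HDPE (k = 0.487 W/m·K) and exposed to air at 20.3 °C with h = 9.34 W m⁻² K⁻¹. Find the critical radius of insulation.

r_cr = 5.21 cm

For a cylinder, r_cr = k_ins/h = 0.487/9.34 = 0.0521 m = 5.21 cm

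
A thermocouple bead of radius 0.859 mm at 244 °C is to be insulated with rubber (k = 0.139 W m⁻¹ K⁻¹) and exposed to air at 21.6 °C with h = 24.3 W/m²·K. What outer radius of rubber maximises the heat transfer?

r_cr = 1.14 cm

For a sphere, r_cr = 2k_ins/h = 2·0.139/24.3 = 0.0114 m = 1.14 cm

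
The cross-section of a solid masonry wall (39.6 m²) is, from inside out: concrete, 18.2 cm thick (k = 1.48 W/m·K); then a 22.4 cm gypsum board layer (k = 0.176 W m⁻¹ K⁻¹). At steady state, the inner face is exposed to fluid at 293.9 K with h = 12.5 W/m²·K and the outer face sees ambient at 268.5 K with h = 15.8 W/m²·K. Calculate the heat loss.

Q = 654 W

Treat each layer as a resistance in series:
  R_conv,in = 1/(hA) = 1/(12.5·39.6) = 0.002020 K/W
  R_concrete = L/(kA) = 0.182/(1.48·39.6) = 0.003105 K/W
  R_gypsum board = L/(kA) = 0.224/(0.176·39.6) = 0.03214 K/W
  R_conv,out = 1/(hA) = 1/(15.8·39.6) = 0.001598 K/W
ΣR = 0.002020 + 0.003105 + 0.03214 + 0.001598 = 0.03886 K/W
Q = ΔT/ΣR = (293.9 K − 268.5 K)/0.03886 = 654 W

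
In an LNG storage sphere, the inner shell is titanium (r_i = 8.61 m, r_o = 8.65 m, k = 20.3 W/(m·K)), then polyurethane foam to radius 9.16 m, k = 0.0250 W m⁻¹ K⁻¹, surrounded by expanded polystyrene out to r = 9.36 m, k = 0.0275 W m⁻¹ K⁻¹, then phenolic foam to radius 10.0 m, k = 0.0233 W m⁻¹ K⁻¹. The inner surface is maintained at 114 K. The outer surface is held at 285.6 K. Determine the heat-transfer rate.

Series thermal resistances, inner to outer:
  R_titanium = (1/8.61 − 1/8.65)/(4πk) = 5.371×10^-4/(4π·20.3) = 2.105×10^-6 K/W
  R_polyurethane foam = (1/8.65 − 1/9.16)/(4πk) = 0.006437/(4π·0.0250) = 0.02049 K/W
  R_expanded polystyrene = (1/9.16 − 1/9.36)/(4πk) = 0.002333/(4π·0.0275) = 0.006750 K/W
  R_phenolic foam = (1/9.36 − 1/10.0)/(4πk) = 0.006838/(4π·0.0233) = 0.02335 K/W
ΣR = 2.105×10^-6 + 0.02049 + 0.006750 + 0.02335 = 0.05059 K/W
Q = ΔT/ΣR = (114 K − 285.6 K)/0.05059 = -3390 W
(Negative Q ⇒ heat flows inward; heat gain = 3390 W.)

Q = 3.39 kW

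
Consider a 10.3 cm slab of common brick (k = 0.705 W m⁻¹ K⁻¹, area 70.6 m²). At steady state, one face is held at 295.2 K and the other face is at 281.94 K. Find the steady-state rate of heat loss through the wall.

Q = 6410 W

Q = kA·ΔT/L = 0.705 × 70.6 × |295.2 K − 281.94 K| / 0.103 = 6410 W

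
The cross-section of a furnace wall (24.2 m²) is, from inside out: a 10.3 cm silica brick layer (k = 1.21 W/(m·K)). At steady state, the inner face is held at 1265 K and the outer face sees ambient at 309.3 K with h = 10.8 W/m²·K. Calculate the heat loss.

Resistance network (inner→outer):
  R_silica brick = L/(kA) = 0.103/(1.21·24.2) = 0.003518 K/W
  R_conv,out = 1/(hA) = 1/(10.8·24.2) = 0.003826 K/W
ΣR = 0.003518 + 0.003826 = 0.007344 K/W
Q = ΔT/ΣR = (1265 K − 309.3 K)/0.007344 = 1.30×10^5 W

Q = 1.30×10^5 W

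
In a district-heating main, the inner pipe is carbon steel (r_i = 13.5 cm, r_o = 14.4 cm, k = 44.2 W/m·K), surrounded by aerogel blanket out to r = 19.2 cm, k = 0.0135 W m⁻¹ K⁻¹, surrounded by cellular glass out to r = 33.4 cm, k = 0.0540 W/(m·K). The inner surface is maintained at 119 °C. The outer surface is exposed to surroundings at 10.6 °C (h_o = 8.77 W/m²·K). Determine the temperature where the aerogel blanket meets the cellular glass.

T = 46.6 °C

Resistance network (inner→outer):
  R'_carbon steel = ln(0.144/0.135)/(2πk) = 0.06454/(2π·44.2) = 2.324×10^-4 m·K/W
  R'_aerogel blanket = ln(0.192/0.144)/(2πk) = 0.2877/(2π·0.0135) = 3.392 m·K/W
  R'_cellular glass = ln(0.334/0.192)/(2πk) = 0.5536/(2π·0.0540) = 1.632 m·K/W
  R'_conv,out = 1/(2πr h) = 1/(2π·0.334·8.77) = 0.05433 m·K/W
ΣR = 2.324×10^-4 + 3.392 + 1.632 + 0.05433 = 5.079 m·K/W
Q' = ΔT/ΣR = (119 °C − 10.6 °C)/5.079 = 21.34 W/m
From the inner boundary to the aerogel blanket/cellular glass interface, ΣR_partial = 3.392 m·K/W.
T_interface = T_in − Q'·ΣR_partial = 119 °C − (21.34)(3.392) = 46.6 °C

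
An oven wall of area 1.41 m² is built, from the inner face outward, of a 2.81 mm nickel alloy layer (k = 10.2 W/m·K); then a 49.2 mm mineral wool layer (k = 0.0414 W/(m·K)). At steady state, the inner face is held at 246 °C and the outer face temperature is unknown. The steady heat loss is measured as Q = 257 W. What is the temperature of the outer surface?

T_out = 29.3 °C

Sum the resistances:
  R_nickel alloy = L/(kA) = 0.00281/(10.2·1.41) = 1.954×10^-4 K/W
  R_mineral wool = L/(kA) = 0.0492/(0.0414·1.41) = 0.8428 K/W
ΣR = 0.8430 K/W
ΔT = Q·ΣR = 257 × 0.8430 = 216.7 K
Heat flows outward, so T_out = T_in − ΔT = 246 − 216.7 = 29.3 °C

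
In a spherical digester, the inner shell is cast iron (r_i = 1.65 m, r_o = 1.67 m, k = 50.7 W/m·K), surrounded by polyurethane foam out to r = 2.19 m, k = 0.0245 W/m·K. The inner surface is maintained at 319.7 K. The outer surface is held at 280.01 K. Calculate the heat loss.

Q = 85.9 W

Resistance network (inner→outer):
  R_cast iron = (1/1.65 − 1/1.67)/(4πk) = 0.007258/(4π·50.7) = 1.139×10^-5 K/W
  R_polyurethane foam = (1/1.67 − 1/2.19)/(4πk) = 0.1422/(4π·0.0245) = 0.4618 K/W
ΣR = 1.139×10^-5 + 0.4618 = 0.4618 K/W
Q = ΔT/ΣR = (319.7 K − 280.01 K)/0.4618 = 85.9 W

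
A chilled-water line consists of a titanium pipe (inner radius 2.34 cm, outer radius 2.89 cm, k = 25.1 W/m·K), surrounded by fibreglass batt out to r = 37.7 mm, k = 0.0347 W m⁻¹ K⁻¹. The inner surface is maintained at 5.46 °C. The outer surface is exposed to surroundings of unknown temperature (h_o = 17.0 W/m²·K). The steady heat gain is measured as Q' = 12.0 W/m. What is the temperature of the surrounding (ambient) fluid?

T_out = 23.1 °C

Series resistances:
  R'_titanium = ln(0.0289/0.0234)/(2πk) = 0.2111/(2π·25.1) = 0.001339 m·K/W
  R'_fibreglass batt = ln(0.0377/0.0289)/(2πk) = 0.2658/(2π·0.0347) = 1.219 m·K/W
  R'_conv,out = 1/(2πr h) = 1/(2π·0.0377·17.0) = 0.2483 m·K/W
ΣR = 1.469 m·K/W
ΔT = Q'·ΣR = 12.0 × 1.469 = 17.63 K
Heat flows inward, so T_out = T_in + ΔT = 5.46 + 17.63 = 23.1 °C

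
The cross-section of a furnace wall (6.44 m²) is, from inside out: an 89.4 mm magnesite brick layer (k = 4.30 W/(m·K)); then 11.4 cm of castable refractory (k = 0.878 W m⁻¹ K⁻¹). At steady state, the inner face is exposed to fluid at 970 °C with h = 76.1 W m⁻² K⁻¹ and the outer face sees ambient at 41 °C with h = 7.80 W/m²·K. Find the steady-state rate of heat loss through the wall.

Series thermal resistances, inner to outer:
  R_conv,in = 1/(hA) = 1/(76.1·6.44) = 0.002040 K/W
  R_magnesite brick = L/(kA) = 0.0894/(4.30·6.44) = 0.003228 K/W
  R_castable refractory = L/(kA) = 0.114/(0.878·6.44) = 0.02016 K/W
  R_conv,out = 1/(hA) = 1/(7.80·6.44) = 0.01991 K/W
ΣR = 0.002040 + 0.003228 + 0.02016 + 0.01991 = 0.04534 K/W
Q = ΔT/ΣR = (970 °C − 41 °C)/0.04534 = 20500 W

Q = 20500 W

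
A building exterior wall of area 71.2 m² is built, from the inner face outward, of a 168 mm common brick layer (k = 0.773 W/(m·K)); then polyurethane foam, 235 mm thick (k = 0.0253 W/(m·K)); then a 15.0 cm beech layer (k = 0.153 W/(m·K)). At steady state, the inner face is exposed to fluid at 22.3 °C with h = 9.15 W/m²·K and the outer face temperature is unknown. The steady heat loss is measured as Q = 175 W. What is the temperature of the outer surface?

T_out = -3.74 °C

Sum the resistances:
  R_conv,in = 1/(hA) = 1/(9.15·71.2) = 0.001535 K/W
  R_common brick = L/(kA) = 0.168/(0.773·71.2) = 0.003052 K/W
  R_polyurethane foam = L/(kA) = 0.235/(0.0253·71.2) = 0.1305 K/W
  R_beech = L/(kA) = 0.150/(0.153·71.2) = 0.01377 K/W
ΣR = 0.1488 K/W
ΔT = Q·ΣR = 175 × 0.1488 = 26.04 K
Heat flows outward, so T_out = T_in − ΔT = 22.3 − 26.04 = -3.74 °C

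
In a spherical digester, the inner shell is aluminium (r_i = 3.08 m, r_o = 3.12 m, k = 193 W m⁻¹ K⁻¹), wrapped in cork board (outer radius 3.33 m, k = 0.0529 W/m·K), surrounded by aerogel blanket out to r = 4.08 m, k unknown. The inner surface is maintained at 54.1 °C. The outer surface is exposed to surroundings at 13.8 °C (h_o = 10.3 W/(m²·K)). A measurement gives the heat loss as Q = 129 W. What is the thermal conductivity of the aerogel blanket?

ΣR = ΔT/Q = |54.1 − 13.8|/129 = 0.3124 K/W
Known resistances:
  R_aluminium = (1/3.08 − 1/3.12)/(4πk) = 0.004163/(4π·193) = 1.716×10^-6 K/W
  R_cork board = (1/3.12 − 1/3.33)/(4πk) = 0.02021/(4π·0.0529) = 0.03041 K/W
  R_conv,out = 1/(4πr²h) = 1/(4π·4.08²·10.3) = 4.641×10^-4 K/W
R_aerogel blanket = ΣR − ΣR_known = 0.3124 − 0.03088 = 0.2815 K/W
(1/r₁−1/r₂)/(4πk) = 0.2815 ⇒ k = 0.05520/(4π·0.2815) = 0.0156 W/m·K

k = 0.0156 W/m·K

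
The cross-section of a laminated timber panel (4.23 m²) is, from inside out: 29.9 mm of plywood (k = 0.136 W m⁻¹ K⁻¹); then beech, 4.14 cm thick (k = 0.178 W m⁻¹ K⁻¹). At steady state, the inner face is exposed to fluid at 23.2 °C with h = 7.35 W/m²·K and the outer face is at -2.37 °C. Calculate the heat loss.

Series thermal resistances, inner to outer:
  R_conv,in = 1/(hA) = 1/(7.35·4.23) = 0.03216 K/W
  R_plywood = L/(kA) = 0.0299/(0.136·4.23) = 0.05197 K/W
  R_beech = L/(kA) = 0.0414/(0.178·4.23) = 0.05498 K/W
ΣR = 0.03216 + 0.05197 + 0.05498 = 0.1391 K/W
Q = ΔT/ΣR = (23.2 °C − -2.37 °C)/0.1391 = 184 W

Q = 184 W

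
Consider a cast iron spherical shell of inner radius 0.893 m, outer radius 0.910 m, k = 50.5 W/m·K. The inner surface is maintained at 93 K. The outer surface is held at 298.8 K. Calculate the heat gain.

Q = 6240 kW

Q = 4πk·ΔT/(1/r₁ − 1/r₂) = 4π × 50.5 × 205.8 / (1/0.893 − 1/0.910) = 6.24×10^6 W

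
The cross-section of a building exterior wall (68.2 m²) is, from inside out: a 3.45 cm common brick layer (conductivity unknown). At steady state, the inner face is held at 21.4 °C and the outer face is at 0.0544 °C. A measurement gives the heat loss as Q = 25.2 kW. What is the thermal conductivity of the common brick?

k = 0.597 W/m·K

ΣR = ΔT/Q = |21.4 − 0.0544|/25200 = 8.470×10^-4 K/W
L/(kA) = 8.470×10^-4 ⇒ k = 0.0345/(8.470×10^-4·68.2) = 0.597 W/m·K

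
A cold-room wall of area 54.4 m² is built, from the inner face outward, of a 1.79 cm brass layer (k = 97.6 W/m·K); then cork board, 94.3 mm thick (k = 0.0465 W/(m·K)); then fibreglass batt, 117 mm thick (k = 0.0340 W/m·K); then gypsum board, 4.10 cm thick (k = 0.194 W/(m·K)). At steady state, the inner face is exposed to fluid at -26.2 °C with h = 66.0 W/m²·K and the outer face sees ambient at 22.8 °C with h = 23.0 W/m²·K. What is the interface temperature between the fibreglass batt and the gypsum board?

T = 20.6 °C

Series thermal resistances, inner to outer:
  R_conv,in = 1/(hA) = 1/(66.0·54.4) = 2.785×10^-4 K/W
  R_brass = L/(kA) = 0.0179/(97.6·54.4) = 3.371×10^-6 K/W
  R_cork board = L/(kA) = 0.0943/(0.0465·54.4) = 0.03728 K/W
  R_fibreglass batt = L/(kA) = 0.117/(0.0340·54.4) = 0.06326 K/W
  R_gypsum board = L/(kA) = 0.0410/(0.194·54.4) = 0.003885 K/W
  R_conv,out = 1/(hA) = 1/(23.0·54.4) = 7.992×10^-4 K/W
ΣR = 2.785×10^-4 + 3.371×10^-6 + 0.03728 + 0.06326 + 0.003885 + 7.992×10^-4 = 0.1055 K/W
Q = ΔT/ΣR = (-26.2 °C − 22.8 °C)/0.1055 = -464.5 W
From the inner boundary to the fibreglass batt/gypsum board interface, ΣR_partial = 0.1008 K/W.
T_interface = T_in − Q·ΣR_partial = -26.2 °C − (-464.5)(0.1008) = 20.6 °C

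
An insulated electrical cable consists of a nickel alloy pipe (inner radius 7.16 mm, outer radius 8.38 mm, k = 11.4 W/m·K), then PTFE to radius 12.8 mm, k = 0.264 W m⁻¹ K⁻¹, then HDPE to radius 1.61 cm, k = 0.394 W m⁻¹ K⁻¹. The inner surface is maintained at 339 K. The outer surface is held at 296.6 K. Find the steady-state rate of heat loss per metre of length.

Q' = 121 W/m

Resistance network (inner→outer):
  R'_nickel alloy = ln(0.00838/0.00716)/(2πk) = 0.1573/(2π·11.4) = 0.002197 m·K/W
  R'_PTFE = ln(0.0128/0.00838)/(2πk) = 0.4236/(2π·0.264) = 0.2554 m·K/W
  R'_HDPE = ln(0.0161/0.0128)/(2πk) = 0.2294/(2π·0.394) = 0.09265 m·K/W
ΣR = 0.002197 + 0.2554 + 0.09265 = 0.3502 m·K/W
Q' = ΔT/ΣR = (339 K − 296.6 K)/0.3502 = 121 W/m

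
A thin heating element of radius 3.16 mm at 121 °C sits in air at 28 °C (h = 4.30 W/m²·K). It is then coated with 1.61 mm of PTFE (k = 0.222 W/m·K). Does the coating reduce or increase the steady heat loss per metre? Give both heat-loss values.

Critical radius for a cylinder: r_cr = k/h = 0.0516 m = 5.16 cm.
Outer radius after coating: r₂ = 0.00316 + 0.00161 = 0.00477 m.
Since r₁ < r_cr and r₂ ≤ r_cr, the coating moves toward the maximum at r_cr — heat loss rises.
Bare: R = 1/(2πr₁h) = 11.71 m·K/W; Q = 93/11.71 = 7.94 W/m.
Coated: R = R_cond + R_conv = 8.055 m·K/W; Q = 93/8.055 = 11.5 W/m.

increases: 7.94 → 11.5 W/m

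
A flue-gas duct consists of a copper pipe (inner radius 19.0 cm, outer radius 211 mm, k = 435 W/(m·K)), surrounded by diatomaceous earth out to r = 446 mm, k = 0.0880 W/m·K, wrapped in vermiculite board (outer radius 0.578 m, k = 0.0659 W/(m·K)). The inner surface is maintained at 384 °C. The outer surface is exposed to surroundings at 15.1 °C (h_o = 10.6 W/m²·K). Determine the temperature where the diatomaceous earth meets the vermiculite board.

T = 135 °C

Series thermal resistances, inner to outer:
  R'_copper = ln(0.211/0.190)/(2πk) = 0.1048/(2π·435) = 3.836×10^-5 m·K/W
  R'_diatomaceous earth = ln(0.446/0.211)/(2πk) = 0.7485/(2π·0.0880) = 1.354 m·K/W
  R'_vermiculite board = ln(0.578/0.446)/(2πk) = 0.2593/(2π·0.0659) = 0.6261 m·K/W
  R'_conv,out = 1/(2πr h) = 1/(2π·0.578·10.6) = 0.02598 m·K/W
ΣR = 3.836×10^-5 + 1.354 + 0.6261 + 0.02598 = 2.006 m·K/W
Q' = ΔT/ΣR = (384 °C − 15.1 °C)/2.006 = 183.9 W/m
From the inner boundary to the diatomaceous earth/vermiculite board interface, ΣR_partial = 1.354 m·K/W.
T_interface = T_in − Q'·ΣR_partial = 384 °C − (183.9)(1.354) = 135 °C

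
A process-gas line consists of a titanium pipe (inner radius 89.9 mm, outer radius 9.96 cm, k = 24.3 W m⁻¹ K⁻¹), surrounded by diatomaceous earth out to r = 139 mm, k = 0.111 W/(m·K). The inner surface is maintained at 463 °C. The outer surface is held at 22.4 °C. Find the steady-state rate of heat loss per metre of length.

Q' = 921 W/m

Series thermal resistances, inner to outer:
  R'_titanium = ln(0.0996/0.0899)/(2πk) = 0.1025/(2π·24.3) = 6.711×10^-4 m·K/W
  R'_diatomaceous earth = ln(0.139/0.0996)/(2πk) = 0.3333/(2π·0.111) = 0.4779 m·K/W
ΣR = 6.711×10^-4 + 0.4779 = 0.4786 m·K/W
Q' = ΔT/ΣR = (463 °C − 22.4 °C)/0.4786 = 921 W/m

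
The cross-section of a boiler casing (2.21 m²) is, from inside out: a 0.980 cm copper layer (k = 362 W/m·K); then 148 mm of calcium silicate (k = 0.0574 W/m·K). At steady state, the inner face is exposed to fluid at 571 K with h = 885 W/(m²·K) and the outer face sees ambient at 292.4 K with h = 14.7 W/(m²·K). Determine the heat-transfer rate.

Q = 233 W

Series thermal resistances, inner to outer:
  R_conv,in = 1/(hA) = 1/(885·2.21) = 5.113×10^-4 K/W
  R_copper = L/(kA) = 0.00980/(362·2.21) = 1.225×10^-5 K/W
  R_calcium silicate = L/(kA) = 0.148/(0.0574·2.21) = 1.167 K/W
  R_conv,out = 1/(hA) = 1/(14.7·2.21) = 0.03078 K/W
ΣR = 5.113×10^-4 + 1.225×10^-5 + 1.167 + 0.03078 = 1.198 K/W
Q = ΔT/ΣR = (571 K − 292.4 K)/1.198 = 233 W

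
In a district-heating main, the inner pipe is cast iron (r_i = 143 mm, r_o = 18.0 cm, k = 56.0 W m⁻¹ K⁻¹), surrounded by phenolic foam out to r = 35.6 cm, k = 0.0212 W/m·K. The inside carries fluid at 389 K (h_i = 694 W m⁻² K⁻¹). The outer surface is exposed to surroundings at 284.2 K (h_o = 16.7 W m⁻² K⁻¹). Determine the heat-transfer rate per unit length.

Series thermal resistances, inner to outer:
  R'_conv,in = 1/(2πr h) = 1/(2π·0.143·694) = 0.001604 m·K/W
  R'_cast iron = ln(0.180/0.143)/(2πk) = 0.2301/(2π·56.0) = 6.540×10^-4 m·K/W
  R'_phenolic foam = ln(0.356/0.180)/(2πk) = 0.6820/(2π·0.0212) = 5.120 m·K/W
  R'_conv,out = 1/(2πr h) = 1/(2π·0.356·16.7) = 0.02677 m·K/W
ΣR = 0.001604 + 6.540×10^-4 + 5.120 + 0.02677 = 5.149 m·K/W
Q' = ΔT/ΣR = (389 K − 284.2 K)/5.149 = 20.4 W/m

Q' = 20.4 W/m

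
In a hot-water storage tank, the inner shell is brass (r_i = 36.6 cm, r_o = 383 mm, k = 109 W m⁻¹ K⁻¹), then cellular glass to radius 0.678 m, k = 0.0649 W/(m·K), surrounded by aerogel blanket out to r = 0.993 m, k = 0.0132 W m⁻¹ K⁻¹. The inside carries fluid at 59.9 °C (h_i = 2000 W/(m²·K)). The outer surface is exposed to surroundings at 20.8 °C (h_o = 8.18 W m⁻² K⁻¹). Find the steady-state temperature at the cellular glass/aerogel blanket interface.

T = 47.0 °C

Resistance network (inner→outer):
  R_conv,in = 1/(4πr²h) = 1/(4π·0.366²·2000) = 2.970×10^-4 K/W
  R_brass = (1/0.366 − 1/0.383)/(4πk) = 0.1213/(4π·109) = 8.854×10^-5 K/W
  R_cellular glass = (1/0.383 − 1/0.678)/(4πk) = 1.136/(4π·0.0649) = 1.393 K/W
  R_aerogel blanket = (1/0.678 − 1/0.993)/(4πk) = 0.4679/(4π·0.0132) = 2.821 K/W
  R_conv,out = 1/(4πr²h) = 1/(4π·0.993²·8.18) = 0.009866 K/W
ΣR = 2.970×10^-4 + 8.854×10^-5 + 1.393 + 2.821 + 0.009866 = 4.224 K/W
Q = ΔT/ΣR = (59.9 °C − 20.8 °C)/4.224 = 9.257 W
From the inner boundary to the cellular glass/aerogel blanket interface, ΣR_partial = 1.393 K/W.
T_interface = T_in − Q·ΣR_partial = 59.9 °C − (9.257)(1.393) = 47.0 °C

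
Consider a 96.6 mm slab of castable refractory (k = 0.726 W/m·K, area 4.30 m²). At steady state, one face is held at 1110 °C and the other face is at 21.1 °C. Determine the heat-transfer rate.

Q = 35.2 kW

Q = kA·ΔT/L = 0.726 × 4.30 × |1110 °C − 21.1 °C| / 0.0966 = 35200 W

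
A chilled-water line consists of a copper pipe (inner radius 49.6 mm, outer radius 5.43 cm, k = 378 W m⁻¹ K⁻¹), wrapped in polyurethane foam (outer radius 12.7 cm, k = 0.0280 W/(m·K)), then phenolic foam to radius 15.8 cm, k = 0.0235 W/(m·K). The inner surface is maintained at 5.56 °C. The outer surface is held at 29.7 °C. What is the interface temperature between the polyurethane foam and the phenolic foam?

T = 24.0 °C

Series thermal resistances, inner to outer:
  R'_copper = ln(0.0543/0.0496)/(2πk) = 0.09053/(2π·378) = 3.812×10^-5 m·K/W
  R'_polyurethane foam = ln(0.127/0.0543)/(2πk) = 0.8497/(2π·0.0280) = 4.830 m·K/W
  R'_phenolic foam = ln(0.158/0.127)/(2πk) = 0.2184/(2π·0.0235) = 1.479 m·K/W
ΣR = 3.812×10^-5 + 4.830 + 1.479 = 6.309 m·K/W
Q' = ΔT/ΣR = (5.56 °C − 29.7 °C)/6.309 = -3.826 W/m
From the inner boundary to the polyurethane foam/phenolic foam interface, ΣR_partial = 4.830 m·K/W.
T_interface = T_in − Q'·ΣR_partial = 5.56 °C − (-3.826)(4.830) = 24.0 °C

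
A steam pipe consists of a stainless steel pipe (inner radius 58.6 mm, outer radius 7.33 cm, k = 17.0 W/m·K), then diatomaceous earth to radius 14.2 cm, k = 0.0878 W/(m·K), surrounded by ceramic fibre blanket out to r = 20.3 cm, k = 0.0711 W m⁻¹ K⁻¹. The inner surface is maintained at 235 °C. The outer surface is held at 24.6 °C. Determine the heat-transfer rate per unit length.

Q' = 105 W/m

Resistance network (inner→outer):
  R'_stainless steel = ln(0.0733/0.0586)/(2πk) = 0.2238/(2π·17.0) = 0.002095 m·K/W
  R'_diatomaceous earth = ln(0.142/0.0733)/(2πk) = 0.6613/(2π·0.0878) = 1.199 m·K/W
  R'_ceramic fibre blanket = ln(0.203/0.142)/(2πk) = 0.3574/(2π·0.0711) = 0.8000 m·K/W
ΣR = 0.002095 + 1.199 + 0.8000 = 2.001 m·K/W
Q' = ΔT/ΣR = (235 °C − 24.6 °C)/2.001 = 105 W/m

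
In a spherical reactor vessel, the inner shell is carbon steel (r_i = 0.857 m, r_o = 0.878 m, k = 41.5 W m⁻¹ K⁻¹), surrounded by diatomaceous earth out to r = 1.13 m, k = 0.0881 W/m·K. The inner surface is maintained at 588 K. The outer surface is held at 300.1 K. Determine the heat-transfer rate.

Treat each layer as a resistance in series:
  R_carbon steel = (1/0.857 − 1/0.878)/(4πk) = 0.02791/(4π·41.5) = 5.352×10^-5 K/W
  R_diatomaceous earth = (1/0.878 − 1/1.13)/(4πk) = 0.2540/(4π·0.0881) = 0.2294 K/W
ΣR = 5.352×10^-5 + 0.2294 = 0.2295 K/W
Q = ΔT/ΣR = (588 K − 300.1 K)/0.2295 = 1250 W

Q = 1250 W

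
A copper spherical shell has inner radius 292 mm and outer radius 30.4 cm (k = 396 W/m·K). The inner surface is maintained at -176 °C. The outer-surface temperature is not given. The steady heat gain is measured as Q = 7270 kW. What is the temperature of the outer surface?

T_out = 21.5 °C

Series resistances:
  R_copper = (1/0.292 − 1/0.304)/(4πk) = 0.1352/(4π·396) = 2.717×10^-5 K/W
ΣR = 2.717×10^-5 K/W
ΔT = Q·ΣR = 7.27×10^6 × 2.717×10^-5 = 197.5 K
Heat flows inward, so T_out = T_in + ΔT = -176 + 197.5 = 21.5 °C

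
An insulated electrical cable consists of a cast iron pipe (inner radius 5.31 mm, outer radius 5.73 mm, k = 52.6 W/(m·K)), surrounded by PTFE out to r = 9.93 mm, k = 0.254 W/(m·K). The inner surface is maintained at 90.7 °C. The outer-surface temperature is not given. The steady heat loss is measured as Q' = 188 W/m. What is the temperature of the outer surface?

Sum the resistances:
  R'_cast iron = ln(0.00573/0.00531)/(2πk) = 0.07612/(2π·52.6) = 2.303×10^-4 m·K/W
  R'_PTFE = ln(0.00993/0.00573)/(2πk) = 0.5498/(2π·0.254) = 0.3445 m·K/W
ΣR = 0.3448 m·K/W
ΔT = Q'·ΣR = 188 × 0.3448 = 64.82 K
Heat flows outward, so T_out = T_in − ΔT = 90.7 − 64.82 = 25.9 °C

T_out = 25.9 °C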